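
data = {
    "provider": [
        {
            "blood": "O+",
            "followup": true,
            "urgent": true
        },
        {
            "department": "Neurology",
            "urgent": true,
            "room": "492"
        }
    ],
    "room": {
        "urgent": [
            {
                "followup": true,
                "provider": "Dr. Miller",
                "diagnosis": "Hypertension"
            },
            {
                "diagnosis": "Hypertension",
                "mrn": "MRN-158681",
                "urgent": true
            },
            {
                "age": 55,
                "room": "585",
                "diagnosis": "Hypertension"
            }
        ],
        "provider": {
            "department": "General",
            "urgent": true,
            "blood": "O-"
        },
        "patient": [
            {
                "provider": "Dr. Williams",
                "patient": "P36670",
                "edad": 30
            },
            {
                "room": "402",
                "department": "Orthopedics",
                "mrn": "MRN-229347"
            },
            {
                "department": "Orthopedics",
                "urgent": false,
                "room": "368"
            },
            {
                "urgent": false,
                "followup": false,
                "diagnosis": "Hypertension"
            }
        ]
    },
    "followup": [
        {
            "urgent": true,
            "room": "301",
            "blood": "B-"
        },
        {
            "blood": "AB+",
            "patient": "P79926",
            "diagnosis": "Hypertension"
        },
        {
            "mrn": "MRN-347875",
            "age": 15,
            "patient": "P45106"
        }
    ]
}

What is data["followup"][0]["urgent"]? True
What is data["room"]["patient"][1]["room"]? "402"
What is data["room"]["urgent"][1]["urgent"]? True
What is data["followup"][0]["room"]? "301"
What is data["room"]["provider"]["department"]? "General"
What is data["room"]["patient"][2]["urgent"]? False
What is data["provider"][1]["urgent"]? True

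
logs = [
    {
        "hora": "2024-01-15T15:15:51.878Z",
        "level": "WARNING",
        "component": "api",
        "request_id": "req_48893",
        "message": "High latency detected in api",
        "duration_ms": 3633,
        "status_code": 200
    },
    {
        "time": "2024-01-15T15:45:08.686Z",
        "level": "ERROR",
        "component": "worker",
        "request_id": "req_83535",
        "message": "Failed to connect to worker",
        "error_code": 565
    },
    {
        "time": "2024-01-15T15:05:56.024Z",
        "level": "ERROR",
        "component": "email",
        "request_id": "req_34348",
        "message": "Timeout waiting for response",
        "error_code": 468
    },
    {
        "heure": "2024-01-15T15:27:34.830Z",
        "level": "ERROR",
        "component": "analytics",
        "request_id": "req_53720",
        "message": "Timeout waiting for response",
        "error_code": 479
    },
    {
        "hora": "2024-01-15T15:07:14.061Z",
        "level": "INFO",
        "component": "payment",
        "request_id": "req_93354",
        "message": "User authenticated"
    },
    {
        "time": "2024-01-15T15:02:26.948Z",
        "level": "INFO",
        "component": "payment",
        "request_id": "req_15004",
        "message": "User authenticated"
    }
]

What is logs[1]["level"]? "ERROR"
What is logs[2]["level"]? "ERROR"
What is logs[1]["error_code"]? 565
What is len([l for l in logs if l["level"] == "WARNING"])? 1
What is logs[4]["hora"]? "2024-01-15T15:07:14.061Z"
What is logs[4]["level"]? "INFO"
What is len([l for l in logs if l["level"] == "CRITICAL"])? 0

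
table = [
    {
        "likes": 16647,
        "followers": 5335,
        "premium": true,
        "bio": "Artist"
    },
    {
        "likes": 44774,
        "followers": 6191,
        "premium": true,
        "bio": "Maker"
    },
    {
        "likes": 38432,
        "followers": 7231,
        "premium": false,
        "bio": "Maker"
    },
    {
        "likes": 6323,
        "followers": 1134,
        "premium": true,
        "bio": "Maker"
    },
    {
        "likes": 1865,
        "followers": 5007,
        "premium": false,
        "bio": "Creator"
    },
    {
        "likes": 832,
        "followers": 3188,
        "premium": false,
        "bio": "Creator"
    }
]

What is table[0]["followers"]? 5335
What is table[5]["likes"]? 832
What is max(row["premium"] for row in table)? True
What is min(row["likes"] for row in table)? 832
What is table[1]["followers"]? 6191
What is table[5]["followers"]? 3188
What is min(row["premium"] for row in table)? False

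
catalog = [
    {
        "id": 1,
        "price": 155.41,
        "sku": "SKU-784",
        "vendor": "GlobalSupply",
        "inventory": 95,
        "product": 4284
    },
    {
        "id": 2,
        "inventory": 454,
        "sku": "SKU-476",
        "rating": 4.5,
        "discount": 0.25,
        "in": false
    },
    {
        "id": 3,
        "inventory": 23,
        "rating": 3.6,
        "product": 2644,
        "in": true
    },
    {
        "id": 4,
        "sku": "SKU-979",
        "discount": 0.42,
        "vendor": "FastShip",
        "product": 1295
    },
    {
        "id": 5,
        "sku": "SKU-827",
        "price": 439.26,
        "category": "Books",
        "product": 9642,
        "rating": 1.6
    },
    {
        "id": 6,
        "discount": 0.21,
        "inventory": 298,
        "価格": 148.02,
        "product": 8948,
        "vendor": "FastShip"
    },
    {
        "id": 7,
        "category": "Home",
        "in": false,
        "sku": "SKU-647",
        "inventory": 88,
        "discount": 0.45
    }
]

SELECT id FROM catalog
[1, 2, 3, 4, 5, 6, 7]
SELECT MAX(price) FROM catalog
439.26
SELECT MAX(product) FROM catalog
9642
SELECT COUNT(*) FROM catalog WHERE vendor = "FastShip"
2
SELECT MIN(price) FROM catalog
155.41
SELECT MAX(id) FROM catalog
7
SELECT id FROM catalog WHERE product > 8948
[5]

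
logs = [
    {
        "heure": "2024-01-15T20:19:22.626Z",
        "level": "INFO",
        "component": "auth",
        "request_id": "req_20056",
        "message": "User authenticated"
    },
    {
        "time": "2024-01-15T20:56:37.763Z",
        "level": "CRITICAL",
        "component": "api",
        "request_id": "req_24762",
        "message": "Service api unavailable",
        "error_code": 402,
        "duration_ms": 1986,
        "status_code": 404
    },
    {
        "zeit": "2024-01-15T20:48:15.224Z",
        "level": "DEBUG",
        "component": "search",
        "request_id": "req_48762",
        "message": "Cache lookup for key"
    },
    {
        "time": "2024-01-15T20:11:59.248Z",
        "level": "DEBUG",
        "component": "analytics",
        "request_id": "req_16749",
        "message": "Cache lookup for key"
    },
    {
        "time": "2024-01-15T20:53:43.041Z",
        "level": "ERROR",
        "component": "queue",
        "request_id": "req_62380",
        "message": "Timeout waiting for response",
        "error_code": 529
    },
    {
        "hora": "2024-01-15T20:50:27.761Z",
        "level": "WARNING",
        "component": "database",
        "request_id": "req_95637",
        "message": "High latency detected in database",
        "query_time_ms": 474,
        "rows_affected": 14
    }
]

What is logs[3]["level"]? "DEBUG"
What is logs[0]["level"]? "INFO"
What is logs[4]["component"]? "queue"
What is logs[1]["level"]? "CRITICAL"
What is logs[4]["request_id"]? "req_62380"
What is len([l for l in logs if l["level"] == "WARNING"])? 1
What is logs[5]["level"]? "WARNING"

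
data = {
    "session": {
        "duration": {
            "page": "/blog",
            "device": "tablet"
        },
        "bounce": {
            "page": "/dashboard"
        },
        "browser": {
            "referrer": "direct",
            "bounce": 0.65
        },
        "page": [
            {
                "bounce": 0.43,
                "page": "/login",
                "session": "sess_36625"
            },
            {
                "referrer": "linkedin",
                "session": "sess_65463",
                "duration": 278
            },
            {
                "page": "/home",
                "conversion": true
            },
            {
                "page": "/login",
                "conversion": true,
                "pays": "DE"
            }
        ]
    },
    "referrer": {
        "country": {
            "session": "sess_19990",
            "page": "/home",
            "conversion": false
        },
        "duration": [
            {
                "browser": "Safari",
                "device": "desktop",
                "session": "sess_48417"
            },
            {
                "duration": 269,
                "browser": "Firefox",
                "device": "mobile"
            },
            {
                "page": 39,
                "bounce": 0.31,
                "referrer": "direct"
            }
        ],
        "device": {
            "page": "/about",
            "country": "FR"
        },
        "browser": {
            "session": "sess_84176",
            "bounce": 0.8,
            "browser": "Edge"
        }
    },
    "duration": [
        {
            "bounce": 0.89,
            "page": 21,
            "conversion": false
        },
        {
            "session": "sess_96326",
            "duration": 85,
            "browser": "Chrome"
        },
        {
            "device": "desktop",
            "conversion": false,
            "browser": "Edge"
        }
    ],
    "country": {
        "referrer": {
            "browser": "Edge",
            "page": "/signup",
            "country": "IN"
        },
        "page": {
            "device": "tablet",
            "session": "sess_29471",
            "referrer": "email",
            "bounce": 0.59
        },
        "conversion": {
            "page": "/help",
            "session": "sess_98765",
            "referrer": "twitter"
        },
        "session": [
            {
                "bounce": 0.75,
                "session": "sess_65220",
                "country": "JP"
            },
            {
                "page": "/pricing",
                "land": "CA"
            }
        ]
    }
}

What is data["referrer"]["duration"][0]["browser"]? "Safari"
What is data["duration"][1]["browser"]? "Chrome"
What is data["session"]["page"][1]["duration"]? 278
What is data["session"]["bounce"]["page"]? "/dashboard"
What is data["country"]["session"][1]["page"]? "/pricing"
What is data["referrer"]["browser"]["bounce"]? 0.8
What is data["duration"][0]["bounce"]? 0.89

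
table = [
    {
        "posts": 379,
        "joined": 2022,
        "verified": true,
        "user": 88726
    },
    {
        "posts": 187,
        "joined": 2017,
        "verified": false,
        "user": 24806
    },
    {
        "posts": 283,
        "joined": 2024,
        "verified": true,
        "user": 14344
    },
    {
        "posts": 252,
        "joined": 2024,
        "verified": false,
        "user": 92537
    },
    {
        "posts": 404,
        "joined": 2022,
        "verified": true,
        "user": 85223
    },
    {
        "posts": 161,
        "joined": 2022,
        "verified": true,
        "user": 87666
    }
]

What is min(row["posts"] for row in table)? 161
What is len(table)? 6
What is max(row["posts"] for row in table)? 404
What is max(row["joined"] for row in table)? 2024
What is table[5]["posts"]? 161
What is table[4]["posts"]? 404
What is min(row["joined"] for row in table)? 2017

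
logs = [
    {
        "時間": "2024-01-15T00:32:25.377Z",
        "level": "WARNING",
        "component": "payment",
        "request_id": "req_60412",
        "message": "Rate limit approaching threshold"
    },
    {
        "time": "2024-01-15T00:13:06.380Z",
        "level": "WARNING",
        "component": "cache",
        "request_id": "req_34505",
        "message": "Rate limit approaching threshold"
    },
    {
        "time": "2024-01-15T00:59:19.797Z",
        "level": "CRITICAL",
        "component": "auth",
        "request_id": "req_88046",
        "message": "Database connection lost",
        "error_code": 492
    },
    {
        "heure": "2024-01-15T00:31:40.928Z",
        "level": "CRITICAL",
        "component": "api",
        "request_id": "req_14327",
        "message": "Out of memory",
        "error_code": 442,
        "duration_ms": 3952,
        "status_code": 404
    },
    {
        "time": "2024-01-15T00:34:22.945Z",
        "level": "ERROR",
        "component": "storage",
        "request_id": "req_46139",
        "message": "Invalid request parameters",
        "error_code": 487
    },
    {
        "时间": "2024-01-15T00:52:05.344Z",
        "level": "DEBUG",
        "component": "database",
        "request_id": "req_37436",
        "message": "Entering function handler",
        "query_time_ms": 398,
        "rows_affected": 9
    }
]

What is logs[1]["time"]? "2024-01-15T00:13:06.380Z"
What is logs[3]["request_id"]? "req_14327"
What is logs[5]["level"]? "DEBUG"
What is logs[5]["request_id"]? "req_37436"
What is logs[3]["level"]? "CRITICAL"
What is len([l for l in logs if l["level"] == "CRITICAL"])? 2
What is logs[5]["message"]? "Entering function handler"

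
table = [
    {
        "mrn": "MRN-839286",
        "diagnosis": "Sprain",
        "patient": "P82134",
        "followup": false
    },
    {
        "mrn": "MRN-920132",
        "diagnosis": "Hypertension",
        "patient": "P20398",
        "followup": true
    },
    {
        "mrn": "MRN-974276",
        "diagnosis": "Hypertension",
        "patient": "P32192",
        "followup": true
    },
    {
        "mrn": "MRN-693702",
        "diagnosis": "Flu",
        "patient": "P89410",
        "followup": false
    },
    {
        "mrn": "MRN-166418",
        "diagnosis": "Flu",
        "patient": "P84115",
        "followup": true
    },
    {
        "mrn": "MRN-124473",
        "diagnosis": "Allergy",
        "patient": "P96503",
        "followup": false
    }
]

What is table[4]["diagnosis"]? "Flu"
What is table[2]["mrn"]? "MRN-974276"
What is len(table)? 6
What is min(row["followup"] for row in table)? False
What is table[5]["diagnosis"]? "Allergy"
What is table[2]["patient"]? "P32192"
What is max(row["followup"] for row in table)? True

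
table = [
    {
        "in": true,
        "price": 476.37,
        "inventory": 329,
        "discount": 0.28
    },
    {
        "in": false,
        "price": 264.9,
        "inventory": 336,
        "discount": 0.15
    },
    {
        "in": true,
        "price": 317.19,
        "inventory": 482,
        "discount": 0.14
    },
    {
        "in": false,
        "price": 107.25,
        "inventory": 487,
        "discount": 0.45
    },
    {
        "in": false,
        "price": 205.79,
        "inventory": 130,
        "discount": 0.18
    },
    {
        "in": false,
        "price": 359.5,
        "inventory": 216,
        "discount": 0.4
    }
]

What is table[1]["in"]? False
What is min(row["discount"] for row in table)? 0.14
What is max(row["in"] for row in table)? True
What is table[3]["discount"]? 0.45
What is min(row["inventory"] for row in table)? 130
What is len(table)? 6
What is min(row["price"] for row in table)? 107.25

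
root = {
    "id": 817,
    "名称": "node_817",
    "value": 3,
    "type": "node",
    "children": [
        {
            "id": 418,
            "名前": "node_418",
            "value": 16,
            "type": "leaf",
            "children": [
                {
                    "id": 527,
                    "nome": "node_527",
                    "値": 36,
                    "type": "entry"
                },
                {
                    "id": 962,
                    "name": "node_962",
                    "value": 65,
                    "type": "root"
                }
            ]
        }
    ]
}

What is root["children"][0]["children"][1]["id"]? 962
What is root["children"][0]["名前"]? "node_418"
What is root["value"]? 3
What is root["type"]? "node"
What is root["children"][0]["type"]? "leaf"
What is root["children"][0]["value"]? 16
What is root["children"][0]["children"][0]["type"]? "entry"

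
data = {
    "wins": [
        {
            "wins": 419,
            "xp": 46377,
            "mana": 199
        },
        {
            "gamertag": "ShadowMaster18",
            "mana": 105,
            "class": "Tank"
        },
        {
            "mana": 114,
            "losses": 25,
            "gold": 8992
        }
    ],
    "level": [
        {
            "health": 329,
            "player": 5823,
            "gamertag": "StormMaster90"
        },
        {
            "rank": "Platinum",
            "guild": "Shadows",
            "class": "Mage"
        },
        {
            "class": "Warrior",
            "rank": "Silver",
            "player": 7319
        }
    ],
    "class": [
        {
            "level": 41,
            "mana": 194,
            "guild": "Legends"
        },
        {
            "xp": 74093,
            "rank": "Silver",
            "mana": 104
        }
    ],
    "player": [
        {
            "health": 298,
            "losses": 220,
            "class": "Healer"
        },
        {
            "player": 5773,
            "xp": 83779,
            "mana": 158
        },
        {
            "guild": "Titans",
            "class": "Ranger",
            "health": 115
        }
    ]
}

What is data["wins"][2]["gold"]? 8992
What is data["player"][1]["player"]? 5773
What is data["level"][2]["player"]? 7319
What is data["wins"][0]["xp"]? 46377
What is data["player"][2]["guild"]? "Titans"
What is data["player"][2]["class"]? "Ranger"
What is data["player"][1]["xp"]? 83779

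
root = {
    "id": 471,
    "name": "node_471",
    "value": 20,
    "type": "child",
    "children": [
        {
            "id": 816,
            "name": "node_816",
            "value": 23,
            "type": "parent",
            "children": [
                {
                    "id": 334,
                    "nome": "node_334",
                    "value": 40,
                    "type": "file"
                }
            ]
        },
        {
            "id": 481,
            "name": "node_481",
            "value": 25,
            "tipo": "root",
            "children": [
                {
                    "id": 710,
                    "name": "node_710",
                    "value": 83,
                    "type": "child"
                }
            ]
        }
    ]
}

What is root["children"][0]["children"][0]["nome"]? "node_334"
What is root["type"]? "child"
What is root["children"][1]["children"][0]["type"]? "child"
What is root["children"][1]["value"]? 25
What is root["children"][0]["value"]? 23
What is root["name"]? "node_471"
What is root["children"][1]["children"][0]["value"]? 83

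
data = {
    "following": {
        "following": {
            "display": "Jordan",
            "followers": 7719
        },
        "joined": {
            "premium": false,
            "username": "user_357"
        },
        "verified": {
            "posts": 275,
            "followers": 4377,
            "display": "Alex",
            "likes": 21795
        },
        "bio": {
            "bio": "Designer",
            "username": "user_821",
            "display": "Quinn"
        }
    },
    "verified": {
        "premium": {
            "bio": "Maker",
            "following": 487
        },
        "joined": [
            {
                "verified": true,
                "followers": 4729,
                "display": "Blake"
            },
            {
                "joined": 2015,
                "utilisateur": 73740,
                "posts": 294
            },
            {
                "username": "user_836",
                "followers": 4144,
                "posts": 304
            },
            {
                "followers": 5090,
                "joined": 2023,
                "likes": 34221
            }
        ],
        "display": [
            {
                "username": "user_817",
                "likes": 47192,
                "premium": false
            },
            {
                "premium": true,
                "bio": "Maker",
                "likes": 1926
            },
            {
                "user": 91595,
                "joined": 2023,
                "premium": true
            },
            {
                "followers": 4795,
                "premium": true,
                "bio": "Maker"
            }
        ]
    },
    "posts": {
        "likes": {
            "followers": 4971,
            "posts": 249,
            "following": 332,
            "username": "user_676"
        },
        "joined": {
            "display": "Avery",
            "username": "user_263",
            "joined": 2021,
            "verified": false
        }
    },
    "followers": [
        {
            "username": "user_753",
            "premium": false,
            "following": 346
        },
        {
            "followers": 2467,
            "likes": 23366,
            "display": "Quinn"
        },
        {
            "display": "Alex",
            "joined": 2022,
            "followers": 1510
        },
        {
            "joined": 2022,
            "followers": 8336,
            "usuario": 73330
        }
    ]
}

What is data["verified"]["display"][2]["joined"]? 2023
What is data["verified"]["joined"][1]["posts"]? 294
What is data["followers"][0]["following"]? 346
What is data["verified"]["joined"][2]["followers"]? 4144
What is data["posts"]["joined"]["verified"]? False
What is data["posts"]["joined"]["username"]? "user_263"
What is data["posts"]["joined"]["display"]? "Avery"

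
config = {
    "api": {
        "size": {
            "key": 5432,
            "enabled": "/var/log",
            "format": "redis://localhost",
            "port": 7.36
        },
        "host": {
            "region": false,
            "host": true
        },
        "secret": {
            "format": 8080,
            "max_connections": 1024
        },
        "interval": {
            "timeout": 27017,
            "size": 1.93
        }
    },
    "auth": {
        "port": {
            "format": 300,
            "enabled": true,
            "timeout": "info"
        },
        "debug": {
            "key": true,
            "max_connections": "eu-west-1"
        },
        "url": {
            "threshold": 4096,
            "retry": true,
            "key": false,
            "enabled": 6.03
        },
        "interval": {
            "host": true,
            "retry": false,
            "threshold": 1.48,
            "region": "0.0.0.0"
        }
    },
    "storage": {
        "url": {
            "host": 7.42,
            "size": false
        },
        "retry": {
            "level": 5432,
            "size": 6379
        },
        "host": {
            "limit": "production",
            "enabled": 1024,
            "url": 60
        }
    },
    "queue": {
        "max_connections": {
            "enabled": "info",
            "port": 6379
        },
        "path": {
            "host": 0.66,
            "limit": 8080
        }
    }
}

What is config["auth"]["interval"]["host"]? True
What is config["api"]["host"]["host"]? True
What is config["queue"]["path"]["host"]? 0.66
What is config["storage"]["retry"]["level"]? 5432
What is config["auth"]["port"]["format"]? 300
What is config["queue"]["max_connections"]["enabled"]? "info"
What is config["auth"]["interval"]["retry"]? False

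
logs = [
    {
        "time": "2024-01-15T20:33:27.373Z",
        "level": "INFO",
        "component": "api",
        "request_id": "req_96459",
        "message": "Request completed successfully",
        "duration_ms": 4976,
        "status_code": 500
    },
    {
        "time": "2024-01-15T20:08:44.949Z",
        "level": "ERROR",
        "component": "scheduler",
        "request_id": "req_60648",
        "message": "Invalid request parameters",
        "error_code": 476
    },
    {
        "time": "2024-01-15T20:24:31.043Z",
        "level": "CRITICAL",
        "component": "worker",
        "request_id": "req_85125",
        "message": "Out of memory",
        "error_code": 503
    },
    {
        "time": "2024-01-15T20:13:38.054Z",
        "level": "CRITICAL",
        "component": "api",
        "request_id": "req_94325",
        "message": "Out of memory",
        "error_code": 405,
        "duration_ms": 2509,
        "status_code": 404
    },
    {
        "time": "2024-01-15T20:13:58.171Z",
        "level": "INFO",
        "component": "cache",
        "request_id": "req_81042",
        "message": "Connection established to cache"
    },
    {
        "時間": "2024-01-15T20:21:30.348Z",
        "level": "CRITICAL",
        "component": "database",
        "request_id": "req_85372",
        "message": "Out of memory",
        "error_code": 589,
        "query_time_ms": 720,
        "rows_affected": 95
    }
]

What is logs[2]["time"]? "2024-01-15T20:24:31.043Z"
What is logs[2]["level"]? "CRITICAL"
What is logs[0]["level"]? "INFO"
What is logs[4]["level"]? "INFO"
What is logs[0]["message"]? "Request completed successfully"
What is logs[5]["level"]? "CRITICAL"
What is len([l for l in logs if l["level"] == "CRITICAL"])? 3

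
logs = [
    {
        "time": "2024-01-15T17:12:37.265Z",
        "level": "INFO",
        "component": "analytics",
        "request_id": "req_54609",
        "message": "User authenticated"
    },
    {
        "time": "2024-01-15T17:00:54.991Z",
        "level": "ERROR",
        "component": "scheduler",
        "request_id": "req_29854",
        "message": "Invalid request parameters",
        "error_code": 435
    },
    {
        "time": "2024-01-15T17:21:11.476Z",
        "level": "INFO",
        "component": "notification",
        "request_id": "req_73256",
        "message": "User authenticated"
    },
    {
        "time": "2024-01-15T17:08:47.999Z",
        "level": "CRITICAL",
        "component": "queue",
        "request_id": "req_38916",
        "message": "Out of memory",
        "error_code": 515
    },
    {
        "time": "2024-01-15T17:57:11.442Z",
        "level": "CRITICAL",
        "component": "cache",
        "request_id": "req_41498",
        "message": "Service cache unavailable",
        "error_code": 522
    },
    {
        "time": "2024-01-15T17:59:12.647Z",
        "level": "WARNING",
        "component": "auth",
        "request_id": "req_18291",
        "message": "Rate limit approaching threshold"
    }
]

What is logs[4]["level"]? "CRITICAL"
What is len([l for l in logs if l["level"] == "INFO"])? 2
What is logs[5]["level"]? "WARNING"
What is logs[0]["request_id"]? "req_54609"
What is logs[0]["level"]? "INFO"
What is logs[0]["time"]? "2024-01-15T17:12:37.265Z"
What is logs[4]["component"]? "cache"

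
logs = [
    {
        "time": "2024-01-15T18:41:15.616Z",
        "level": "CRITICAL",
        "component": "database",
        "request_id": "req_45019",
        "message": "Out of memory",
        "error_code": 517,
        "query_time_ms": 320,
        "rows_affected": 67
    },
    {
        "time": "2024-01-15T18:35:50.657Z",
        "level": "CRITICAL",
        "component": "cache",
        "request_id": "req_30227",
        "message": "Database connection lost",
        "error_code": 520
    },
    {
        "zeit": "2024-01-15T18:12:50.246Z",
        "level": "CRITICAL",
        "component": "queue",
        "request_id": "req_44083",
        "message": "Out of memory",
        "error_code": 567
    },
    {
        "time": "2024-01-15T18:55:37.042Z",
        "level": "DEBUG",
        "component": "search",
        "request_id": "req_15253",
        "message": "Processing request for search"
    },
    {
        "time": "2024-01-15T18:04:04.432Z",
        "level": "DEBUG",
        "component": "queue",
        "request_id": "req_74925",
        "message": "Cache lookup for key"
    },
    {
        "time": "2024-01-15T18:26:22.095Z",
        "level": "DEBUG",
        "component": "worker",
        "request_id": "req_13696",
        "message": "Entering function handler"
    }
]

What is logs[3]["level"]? "DEBUG"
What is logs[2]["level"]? "CRITICAL"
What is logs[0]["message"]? "Out of memory"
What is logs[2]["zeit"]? "2024-01-15T18:12:50.246Z"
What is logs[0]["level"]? "CRITICAL"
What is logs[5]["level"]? "DEBUG"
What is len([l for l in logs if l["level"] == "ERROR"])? 0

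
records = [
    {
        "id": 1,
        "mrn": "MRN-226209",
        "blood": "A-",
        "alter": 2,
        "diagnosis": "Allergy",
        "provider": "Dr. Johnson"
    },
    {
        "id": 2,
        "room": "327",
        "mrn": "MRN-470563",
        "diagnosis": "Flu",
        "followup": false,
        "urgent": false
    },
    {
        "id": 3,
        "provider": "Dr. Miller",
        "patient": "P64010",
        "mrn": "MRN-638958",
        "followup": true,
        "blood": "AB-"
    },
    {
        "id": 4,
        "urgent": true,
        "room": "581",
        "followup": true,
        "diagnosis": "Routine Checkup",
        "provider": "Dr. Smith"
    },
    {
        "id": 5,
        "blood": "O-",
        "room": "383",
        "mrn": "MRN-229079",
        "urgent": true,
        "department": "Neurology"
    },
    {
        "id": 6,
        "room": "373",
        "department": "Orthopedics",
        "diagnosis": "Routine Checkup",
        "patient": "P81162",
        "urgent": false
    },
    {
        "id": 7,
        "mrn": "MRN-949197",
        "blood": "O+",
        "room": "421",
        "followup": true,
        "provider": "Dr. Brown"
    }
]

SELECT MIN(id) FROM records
1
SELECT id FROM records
[1, 2, 3, 4, 5, 6, 7]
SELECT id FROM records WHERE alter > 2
[]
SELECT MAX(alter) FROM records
2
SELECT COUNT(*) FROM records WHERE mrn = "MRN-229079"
1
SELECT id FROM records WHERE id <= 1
[1]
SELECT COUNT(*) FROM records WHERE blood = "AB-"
1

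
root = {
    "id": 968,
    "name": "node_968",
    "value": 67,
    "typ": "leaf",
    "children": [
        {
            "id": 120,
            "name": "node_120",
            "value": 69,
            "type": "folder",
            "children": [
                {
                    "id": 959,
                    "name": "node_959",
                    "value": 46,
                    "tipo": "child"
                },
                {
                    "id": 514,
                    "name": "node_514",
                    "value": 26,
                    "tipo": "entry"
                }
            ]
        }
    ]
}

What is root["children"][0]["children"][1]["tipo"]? "entry"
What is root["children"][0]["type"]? "folder"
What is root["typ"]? "leaf"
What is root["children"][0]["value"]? 69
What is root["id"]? 968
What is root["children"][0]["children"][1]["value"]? 26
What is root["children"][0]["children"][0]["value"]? 46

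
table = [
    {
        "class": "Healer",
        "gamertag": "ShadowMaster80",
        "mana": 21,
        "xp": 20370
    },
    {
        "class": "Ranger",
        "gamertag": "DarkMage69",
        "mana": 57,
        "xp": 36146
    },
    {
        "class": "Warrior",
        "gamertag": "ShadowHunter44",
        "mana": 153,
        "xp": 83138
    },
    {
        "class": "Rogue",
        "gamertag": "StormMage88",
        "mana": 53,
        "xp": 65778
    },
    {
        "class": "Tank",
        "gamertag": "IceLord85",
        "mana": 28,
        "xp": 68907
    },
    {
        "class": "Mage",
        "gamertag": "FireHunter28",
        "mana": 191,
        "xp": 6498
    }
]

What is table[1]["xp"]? 36146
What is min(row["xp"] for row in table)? 6498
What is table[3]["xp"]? 65778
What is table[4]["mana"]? 28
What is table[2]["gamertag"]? "ShadowHunter44"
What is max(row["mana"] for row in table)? 191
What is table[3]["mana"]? 53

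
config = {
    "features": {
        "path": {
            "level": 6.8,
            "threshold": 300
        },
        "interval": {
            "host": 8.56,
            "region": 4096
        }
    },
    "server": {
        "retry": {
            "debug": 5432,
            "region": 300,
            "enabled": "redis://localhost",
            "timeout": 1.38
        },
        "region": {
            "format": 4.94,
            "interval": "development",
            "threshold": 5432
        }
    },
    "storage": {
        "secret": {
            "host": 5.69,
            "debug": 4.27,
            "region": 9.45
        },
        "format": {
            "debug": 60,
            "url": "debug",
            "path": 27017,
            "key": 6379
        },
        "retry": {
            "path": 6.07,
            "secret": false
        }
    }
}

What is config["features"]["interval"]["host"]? 8.56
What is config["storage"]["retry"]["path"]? 6.07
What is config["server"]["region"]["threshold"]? 5432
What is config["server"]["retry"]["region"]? 300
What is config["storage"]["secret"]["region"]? 9.45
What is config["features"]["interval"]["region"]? 4096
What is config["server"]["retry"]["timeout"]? 1.38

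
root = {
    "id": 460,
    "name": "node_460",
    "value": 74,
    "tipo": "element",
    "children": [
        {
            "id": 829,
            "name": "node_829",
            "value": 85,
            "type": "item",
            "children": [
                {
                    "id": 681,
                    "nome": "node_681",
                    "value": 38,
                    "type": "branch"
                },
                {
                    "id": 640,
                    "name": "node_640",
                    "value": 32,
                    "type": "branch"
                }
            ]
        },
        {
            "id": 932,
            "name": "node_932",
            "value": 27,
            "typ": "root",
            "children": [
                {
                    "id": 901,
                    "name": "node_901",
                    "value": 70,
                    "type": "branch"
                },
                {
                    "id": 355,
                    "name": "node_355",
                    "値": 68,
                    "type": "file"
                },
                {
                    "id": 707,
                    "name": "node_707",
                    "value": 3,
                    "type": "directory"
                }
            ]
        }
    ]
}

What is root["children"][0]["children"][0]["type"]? "branch"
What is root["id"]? 460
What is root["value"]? 74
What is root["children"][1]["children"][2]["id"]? 707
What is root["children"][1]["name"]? "node_932"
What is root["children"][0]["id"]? 829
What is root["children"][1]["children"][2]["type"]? "directory"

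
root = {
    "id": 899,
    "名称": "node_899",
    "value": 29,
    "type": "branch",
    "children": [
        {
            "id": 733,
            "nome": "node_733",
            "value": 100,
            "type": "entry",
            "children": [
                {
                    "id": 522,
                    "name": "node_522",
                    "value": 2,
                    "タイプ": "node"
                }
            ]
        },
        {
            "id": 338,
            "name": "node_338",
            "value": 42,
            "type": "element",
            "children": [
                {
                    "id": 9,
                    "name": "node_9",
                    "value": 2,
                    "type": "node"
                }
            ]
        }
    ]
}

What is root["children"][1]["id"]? 338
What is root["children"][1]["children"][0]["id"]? 9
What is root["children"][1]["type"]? "element"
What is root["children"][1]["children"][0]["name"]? "node_9"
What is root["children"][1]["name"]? "node_338"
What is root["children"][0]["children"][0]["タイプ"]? "node"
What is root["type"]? "branch"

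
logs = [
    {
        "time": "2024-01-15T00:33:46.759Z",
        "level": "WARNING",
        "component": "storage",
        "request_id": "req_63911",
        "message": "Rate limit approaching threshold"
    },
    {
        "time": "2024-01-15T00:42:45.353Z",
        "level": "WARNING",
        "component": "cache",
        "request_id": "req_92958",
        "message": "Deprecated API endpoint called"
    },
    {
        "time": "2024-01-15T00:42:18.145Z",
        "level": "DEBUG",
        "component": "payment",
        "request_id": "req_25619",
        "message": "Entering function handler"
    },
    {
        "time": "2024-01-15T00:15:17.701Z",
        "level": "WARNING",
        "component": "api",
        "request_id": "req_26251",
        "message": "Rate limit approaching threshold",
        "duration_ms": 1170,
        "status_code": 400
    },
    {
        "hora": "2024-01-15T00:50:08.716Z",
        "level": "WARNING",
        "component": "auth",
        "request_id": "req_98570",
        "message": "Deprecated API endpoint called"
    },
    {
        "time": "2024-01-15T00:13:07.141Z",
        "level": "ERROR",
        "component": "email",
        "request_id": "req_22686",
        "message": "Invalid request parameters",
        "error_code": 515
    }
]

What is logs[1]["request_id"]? "req_92958"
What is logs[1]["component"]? "cache"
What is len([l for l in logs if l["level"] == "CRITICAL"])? 0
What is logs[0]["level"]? "WARNING"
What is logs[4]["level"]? "WARNING"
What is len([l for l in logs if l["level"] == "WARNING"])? 4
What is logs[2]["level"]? "DEBUG"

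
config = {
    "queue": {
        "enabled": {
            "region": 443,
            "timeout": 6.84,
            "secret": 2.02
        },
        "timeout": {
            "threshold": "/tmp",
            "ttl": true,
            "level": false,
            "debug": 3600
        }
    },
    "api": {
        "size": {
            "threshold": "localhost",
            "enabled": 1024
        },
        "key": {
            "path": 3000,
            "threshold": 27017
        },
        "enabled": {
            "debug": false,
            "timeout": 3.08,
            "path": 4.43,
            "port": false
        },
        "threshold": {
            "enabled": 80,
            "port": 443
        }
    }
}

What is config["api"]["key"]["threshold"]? 27017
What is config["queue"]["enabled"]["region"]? 443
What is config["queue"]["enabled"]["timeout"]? 6.84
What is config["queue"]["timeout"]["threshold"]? "/tmp"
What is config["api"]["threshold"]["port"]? 443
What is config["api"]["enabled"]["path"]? 4.43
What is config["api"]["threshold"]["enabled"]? 80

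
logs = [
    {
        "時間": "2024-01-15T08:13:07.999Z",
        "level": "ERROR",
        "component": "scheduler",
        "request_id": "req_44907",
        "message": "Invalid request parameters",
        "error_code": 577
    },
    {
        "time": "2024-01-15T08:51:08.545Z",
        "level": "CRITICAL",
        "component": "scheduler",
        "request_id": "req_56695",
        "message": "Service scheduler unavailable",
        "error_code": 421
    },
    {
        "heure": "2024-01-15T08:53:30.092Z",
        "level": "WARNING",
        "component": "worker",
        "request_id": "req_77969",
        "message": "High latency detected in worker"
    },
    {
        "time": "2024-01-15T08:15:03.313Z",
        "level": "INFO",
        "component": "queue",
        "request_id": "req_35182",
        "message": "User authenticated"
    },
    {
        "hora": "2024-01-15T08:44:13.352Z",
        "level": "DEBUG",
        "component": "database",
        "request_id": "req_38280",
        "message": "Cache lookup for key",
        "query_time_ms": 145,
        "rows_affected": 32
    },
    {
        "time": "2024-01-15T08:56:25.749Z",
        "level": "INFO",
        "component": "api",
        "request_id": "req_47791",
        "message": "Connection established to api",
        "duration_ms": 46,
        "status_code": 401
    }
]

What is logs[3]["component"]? "queue"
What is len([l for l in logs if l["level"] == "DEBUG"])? 1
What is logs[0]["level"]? "ERROR"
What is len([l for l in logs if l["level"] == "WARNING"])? 1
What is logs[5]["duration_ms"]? 46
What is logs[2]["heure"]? "2024-01-15T08:53:30.092Z"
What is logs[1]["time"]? "2024-01-15T08:51:08.545Z"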